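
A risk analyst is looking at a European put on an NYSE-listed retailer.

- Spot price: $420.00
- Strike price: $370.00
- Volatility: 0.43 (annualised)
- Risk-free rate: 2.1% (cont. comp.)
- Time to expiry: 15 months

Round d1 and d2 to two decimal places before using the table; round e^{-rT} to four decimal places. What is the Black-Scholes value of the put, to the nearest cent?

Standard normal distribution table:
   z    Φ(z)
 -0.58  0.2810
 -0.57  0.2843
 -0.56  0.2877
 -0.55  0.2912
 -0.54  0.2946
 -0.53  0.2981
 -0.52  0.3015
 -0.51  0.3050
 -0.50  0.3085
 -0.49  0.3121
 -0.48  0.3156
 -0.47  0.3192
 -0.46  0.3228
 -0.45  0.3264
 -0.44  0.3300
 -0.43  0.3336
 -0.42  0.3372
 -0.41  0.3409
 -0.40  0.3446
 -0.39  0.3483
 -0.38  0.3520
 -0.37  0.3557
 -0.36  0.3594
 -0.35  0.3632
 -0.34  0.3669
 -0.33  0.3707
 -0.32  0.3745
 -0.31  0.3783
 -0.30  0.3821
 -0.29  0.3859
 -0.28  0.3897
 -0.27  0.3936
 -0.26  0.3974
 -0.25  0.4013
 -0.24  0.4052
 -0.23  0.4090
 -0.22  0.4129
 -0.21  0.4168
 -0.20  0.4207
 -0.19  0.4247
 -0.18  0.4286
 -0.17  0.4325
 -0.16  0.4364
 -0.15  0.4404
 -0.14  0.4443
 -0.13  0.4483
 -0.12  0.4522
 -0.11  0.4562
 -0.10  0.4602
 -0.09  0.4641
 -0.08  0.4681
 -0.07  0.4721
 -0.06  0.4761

$47.88

σ√T = 0.43 × 1.1180 = 0.4808
d₁ = [ln(420/370) + (0.021 + 0.43²/2)·1.25] / 0.4808 = [0.1268 + 0.1418] / 0.4808 = 0.5586 → 0.56
d₂ = d₁ − σ√T = 0.5586 − 0.4808 = 0.0779 → 0.08
e^(−rT) = e^(−0.021·1.25) = 0.9741
N(−d₂) = N(-0.08) = 0.4681;  N(−d₁) = N(-0.56) = 0.2877
P = 370·0.9741·0.4681 − 420·0.2877 = 168.7112 − 120.8340 = 47.8772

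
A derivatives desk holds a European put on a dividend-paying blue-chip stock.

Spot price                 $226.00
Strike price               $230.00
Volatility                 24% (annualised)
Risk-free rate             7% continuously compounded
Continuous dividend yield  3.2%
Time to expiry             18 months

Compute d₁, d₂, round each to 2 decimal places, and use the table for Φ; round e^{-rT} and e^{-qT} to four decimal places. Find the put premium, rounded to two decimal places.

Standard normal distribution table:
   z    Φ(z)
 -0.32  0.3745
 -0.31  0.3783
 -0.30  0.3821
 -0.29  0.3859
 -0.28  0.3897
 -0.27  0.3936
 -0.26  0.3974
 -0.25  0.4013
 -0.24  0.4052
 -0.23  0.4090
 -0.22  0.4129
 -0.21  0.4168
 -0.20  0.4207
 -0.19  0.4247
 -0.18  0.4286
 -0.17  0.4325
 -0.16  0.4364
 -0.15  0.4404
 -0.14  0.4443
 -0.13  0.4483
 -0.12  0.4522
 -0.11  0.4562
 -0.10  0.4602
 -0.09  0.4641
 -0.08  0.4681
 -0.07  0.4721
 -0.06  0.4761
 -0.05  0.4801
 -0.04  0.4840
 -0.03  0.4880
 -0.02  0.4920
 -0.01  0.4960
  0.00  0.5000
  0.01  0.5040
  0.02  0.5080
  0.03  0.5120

$20.42

σ√T = 0.24·√1.5 = 0.2939
d₁ = [ln(226/230) + (0.07 − 0.032 + 0.24²/2)·1.5] / 0.2939 = [-0.0175 + 0.1002] / 0.2939 = 0.2812 → 0.28
d₂ = d₁ − σ√T = 0.2812 − 0.2939 = -0.0127 → -0.01
exp(−qT) = exp(−0.032·1.5) = 0.9531;  exp(−rT) = exp(−0.07·1.5) = 0.9003
P = 230·0.9003·N(0.01) − 226·0.9531·N(-0.28) = 230·0.9003·0.5040 − 226·0.9531·0.3897 = 104.3628 − 83.9416 = 20.4212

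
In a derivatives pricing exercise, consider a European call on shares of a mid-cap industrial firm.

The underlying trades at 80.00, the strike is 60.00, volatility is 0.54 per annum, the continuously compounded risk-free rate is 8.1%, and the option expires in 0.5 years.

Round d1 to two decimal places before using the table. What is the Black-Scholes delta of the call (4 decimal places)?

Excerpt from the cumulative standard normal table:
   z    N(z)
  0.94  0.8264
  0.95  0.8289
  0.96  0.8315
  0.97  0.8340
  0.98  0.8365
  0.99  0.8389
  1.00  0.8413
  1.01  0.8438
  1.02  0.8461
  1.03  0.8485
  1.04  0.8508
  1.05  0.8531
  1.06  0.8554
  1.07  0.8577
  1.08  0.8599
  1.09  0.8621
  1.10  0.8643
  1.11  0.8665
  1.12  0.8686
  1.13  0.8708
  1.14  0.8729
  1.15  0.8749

0.8531

σ√T = 0.54 × 0.7071 = 0.3818
d₁ = [ln(80/60) + (0.081 + ½·0.54²)·0.5] / (σ√T) = (0.2877 + 0.1134) / 0.3818 = 1.0504 which rounds to 1.05
N(d₁) = N(1.05) = 0.8531
Δ_call = N(d₁) = 0.8531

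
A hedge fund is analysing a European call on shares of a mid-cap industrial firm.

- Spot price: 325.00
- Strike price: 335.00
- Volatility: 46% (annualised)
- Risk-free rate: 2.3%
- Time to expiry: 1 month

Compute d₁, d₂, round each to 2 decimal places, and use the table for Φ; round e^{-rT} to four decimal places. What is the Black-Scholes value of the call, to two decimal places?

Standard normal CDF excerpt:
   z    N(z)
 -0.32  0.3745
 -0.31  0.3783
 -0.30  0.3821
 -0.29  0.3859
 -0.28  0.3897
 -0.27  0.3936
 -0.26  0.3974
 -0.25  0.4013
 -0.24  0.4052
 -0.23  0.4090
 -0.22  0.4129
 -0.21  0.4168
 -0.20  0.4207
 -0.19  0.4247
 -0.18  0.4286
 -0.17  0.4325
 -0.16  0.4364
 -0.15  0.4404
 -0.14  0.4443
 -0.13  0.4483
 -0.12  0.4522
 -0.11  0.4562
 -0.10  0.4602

T = 0.08333;  σ√T = 0.1328
d₁ = [ln(325/335) + (0.023 + 0.46²/2)·0.08333] / 0.1328 = [-0.0303 + 0.0107] / 0.1328 = -0.1474 ⇒ -0.15
d₂ = d₁ − σ√T = -0.1474 − 0.1328 = -0.2802 ⇒ -0.28
exp(−rT) = exp(−0.023·0.08333) = 0.9981
N(d₁) = N(-0.15) = 0.4404;  N(d₂) = N(-0.28) = 0.3897
C = 325·0.4404 − 335·0.9981·0.3897 = 143.1300 − 130.3015 = 12.8285

12.83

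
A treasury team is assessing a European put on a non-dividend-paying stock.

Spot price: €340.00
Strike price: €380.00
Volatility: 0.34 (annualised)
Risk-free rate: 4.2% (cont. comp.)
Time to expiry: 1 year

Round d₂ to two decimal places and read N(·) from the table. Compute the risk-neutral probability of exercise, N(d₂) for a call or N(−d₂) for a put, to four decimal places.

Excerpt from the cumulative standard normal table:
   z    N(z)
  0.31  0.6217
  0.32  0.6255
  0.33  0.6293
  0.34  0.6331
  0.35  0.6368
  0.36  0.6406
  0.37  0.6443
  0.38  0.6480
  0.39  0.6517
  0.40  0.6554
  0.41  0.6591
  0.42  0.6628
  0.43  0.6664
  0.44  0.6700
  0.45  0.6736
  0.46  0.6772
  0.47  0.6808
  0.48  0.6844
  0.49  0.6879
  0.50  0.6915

0.6443

T = 1;  σ√T = 0.3400
ln(S/K) + (r + σ²/2)T = ln(340/380) + (0.042 + 0.34²/2)·1 = -0.1112 + 0.0998 = -0.0114
d₁ = -0.0114 / 0.3400 = -0.0336 → -0.03
d₂ = d₁ − σ√T = -0.0336 − 0.3400 = -0.3736 → -0.37
Risk-neutral Pr[S_T < K] = N(−d₂) = N(0.37) = 0.6443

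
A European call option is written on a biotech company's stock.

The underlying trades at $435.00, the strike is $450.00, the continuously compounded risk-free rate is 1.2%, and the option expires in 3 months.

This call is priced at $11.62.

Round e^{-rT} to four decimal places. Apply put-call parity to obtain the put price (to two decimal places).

$25.27

e^(−rT) = e^(−0.012·0.25) = 0.9970
Put-call parity: C − P = S − K·e^(−rT) = 435 − 450·0.9970 = 435 − 448.6500 = -13.6500
P = C − (C − P) = 11.62 − (-13.6500) = 25.2700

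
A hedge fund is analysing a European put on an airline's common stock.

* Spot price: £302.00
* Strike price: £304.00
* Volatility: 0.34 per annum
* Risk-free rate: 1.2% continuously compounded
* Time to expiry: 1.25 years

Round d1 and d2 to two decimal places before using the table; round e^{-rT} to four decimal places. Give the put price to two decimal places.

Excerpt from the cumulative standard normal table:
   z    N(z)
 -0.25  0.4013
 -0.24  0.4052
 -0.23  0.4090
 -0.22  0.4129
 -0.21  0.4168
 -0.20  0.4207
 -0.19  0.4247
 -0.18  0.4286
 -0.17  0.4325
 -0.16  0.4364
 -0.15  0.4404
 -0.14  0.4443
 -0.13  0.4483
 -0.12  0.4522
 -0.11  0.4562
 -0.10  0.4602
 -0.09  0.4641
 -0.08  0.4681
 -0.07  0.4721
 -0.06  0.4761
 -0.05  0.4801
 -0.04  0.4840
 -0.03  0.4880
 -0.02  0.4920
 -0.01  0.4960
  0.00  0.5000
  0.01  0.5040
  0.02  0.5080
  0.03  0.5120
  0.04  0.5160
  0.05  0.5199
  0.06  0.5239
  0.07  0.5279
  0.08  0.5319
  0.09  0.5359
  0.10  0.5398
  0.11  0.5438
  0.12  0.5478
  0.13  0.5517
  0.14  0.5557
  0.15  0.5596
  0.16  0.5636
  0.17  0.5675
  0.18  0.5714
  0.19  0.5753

T = 1.25;  σ√T = 0.3801
d₁ = [ln(302/304) + (0.012 + ½·0.34²)·1.25] / (σ√T) = (-0.0066 + 0.0873) / 0.3801 = 0.2122 ≈ 0.21
d₂ = 0.2122 − 0.3801 = -0.1680 ≈ -0.17
e^(−rT) = e^(−0.012·1.25) = 0.9851
P = 304·0.9851·N(0.17) − 302·N(-0.21) = 304·0.9851·0.5675 − 302·0.4168 = 169.9495 − 125.8736 = 44.0759

£44.08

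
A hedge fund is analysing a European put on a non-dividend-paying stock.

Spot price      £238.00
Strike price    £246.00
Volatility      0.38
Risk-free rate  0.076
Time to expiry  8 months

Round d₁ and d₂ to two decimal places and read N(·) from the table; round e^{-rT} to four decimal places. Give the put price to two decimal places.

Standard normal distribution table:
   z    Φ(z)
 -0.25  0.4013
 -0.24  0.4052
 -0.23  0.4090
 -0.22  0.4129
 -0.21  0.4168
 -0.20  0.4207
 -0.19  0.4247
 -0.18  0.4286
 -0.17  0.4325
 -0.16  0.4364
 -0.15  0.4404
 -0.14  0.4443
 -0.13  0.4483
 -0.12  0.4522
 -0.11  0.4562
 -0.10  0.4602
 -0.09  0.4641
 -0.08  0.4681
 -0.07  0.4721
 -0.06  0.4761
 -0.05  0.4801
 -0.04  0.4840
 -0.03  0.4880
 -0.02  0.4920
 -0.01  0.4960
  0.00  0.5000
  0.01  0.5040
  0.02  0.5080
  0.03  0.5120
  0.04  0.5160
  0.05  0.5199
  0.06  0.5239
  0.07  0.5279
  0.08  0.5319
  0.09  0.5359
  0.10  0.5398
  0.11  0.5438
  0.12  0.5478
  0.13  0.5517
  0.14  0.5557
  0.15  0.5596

£27.03

σ√T = 0.38 × 0.8165 = 0.3103
ln(S/K) + (r + σ²/2)T = ln(238/246) + (0.076 + 0.38²/2)·0.6667 = -0.0331 + 0.0988 = 0.0657
d₁ = 0.0657 / 0.3103 = 0.2119 ⇒ 0.21
d₂ = d₁ − σ√T = 0.2119 − 0.3103 = -0.0984 ⇒ -0.10
e^(−rT) = e^(−0.076·0.6667) = 0.9506
N(−d₂) = N(0.10) = 0.5398;  N(−d₁) = N(-0.21) = 0.4168
P = 246·0.9506·0.5398 − 238·0.4168 = 126.2309 − 99.1984 = 27.0325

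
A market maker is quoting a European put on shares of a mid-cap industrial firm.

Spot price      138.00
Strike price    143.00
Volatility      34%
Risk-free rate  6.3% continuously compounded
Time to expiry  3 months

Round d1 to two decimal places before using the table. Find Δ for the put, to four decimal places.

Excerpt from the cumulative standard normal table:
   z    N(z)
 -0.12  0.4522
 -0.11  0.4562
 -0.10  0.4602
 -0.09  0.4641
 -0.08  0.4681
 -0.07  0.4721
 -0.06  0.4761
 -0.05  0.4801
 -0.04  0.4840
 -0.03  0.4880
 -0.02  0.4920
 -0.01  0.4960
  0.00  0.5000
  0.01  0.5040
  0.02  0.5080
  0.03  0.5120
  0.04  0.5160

σ√T = 0.34 × 0.5000 = 0.1700
d₁ = [ln(138/143) + (0.063 + 0.34²/2)·0.25] / 0.1700 = [-0.0356 + 0.0302] / 0.1700 = -0.0317 ⇒ -0.03
N(d₁) = N(-0.03) = 0.4880
Δ_put = N(d₁) − 1 = 0.4880 − 1 = -0.5120

-0.5120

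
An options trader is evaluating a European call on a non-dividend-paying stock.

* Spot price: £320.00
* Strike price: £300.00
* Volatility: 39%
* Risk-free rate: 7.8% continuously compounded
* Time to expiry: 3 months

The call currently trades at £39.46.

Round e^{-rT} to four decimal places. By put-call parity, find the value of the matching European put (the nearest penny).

£13.67

e^(−rT) = e^(−0.078·0.25) = 0.9807
Put-call parity: C − P = S − K·e^(−rT) = 320 − 300·0.9807 = 320 − 294.2100 = 25.7900
P = C − (C − P) = 39.46 − (25.7900) = 13.6700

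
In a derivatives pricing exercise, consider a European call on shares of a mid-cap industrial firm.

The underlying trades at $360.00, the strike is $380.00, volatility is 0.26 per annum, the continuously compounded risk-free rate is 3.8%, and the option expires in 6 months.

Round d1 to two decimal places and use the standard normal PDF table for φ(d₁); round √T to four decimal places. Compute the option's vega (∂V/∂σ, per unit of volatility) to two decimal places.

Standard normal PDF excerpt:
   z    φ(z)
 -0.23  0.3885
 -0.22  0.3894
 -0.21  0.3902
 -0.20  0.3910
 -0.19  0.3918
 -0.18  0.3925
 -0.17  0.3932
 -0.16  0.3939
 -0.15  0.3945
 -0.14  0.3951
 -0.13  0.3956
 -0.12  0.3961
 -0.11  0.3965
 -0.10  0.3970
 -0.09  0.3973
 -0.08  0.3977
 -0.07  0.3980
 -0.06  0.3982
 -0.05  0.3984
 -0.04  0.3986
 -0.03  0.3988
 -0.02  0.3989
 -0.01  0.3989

101.06

T = 0.5;  σ√T = 0.1838
d₁ = [ln(360/380) + (0.038 + ½·0.26²)·0.5] / (σ√T) = (-0.0541 + 0.0359) / 0.1838 = -0.0988 which rounds to -0.10
√T = √0.5 = 0.7071
φ(d₁) = φ(-0.10) = 0.3970
vega = S·φ(d₁)·√T = 360·0.3970·0.7071 = 101.0587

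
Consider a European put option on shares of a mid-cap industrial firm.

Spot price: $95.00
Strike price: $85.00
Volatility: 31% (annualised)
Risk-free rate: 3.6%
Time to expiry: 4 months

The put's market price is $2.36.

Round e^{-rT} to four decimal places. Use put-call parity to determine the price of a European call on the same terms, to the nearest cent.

e^(−rT) = e^(−0.036·0.3333) = 0.9881
Put-call parity: C − P = S − K·e^(−rT) = 95 − 85·0.9881 = 95 − 83.9885 = 11.0115
C = P + (C − P) = 2.36 + (11.0115) = 13.3715

$13.37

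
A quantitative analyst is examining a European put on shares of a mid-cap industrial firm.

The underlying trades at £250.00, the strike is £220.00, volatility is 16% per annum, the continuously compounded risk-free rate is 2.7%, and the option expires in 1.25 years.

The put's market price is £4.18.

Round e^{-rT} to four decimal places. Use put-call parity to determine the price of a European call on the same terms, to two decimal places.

exp(−rT) = exp(−0.027·1.25) = 0.9668
Put-call parity: C − P = S − K·e^(−rT) = 250 − 220·0.9668 = 250 − 212.6960 = 37.3040
C = P + (C − P) = 4.18 + (37.3040) = 41.4840

£41.48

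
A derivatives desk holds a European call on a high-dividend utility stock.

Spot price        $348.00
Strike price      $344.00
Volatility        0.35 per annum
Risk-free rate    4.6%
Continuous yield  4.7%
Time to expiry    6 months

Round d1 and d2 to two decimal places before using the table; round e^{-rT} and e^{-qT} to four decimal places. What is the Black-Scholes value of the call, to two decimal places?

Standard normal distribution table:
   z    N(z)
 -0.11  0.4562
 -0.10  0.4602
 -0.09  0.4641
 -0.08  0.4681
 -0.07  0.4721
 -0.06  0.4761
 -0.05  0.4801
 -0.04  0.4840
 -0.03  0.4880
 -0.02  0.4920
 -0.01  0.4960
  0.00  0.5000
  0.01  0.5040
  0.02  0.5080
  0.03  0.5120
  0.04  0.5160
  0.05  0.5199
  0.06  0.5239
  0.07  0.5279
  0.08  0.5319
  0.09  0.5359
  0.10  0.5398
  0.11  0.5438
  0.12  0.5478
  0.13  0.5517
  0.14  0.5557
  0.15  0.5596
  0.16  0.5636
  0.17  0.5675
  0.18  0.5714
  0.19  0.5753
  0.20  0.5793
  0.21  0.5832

$35.54

T = 0.5;  σ√T = 0.2475
d₁ = [ln(348/344) + (0.046 − 0.047 + 0.35²/2)·0.5] / 0.2475 = [0.0116 + 0.0301] / 0.2475 = 0.1684 ≈ 0.17
d₂ = d₁ − σ√T = 0.1684 − 0.2475 = -0.0791 ≈ -0.08
e^(−qT) = e^(−0.047·0.5) = 0.9768;  e^(−rT) = e^(−0.046·0.5) = 0.9773
N(d₁) = N(0.17) = 0.5675;  N(d₂) = N(-0.08) = 0.4681
C = 348·0.9768·0.5675 − 344·0.9773·0.4681 = 192.9082 − 157.3711 = 35.5371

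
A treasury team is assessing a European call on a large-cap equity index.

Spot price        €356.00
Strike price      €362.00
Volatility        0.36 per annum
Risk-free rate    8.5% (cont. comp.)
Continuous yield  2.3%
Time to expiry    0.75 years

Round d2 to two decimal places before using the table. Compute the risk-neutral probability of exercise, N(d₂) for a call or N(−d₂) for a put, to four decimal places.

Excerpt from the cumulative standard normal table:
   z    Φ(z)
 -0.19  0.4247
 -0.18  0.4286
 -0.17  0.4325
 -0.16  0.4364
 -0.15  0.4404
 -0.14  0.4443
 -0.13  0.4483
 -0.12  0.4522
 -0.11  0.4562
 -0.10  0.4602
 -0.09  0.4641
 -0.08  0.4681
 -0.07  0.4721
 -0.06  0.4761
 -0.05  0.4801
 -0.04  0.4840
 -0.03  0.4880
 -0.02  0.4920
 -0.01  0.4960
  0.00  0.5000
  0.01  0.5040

σ√T = 0.36·√0.75 = 0.3118
d₁ = [ln(356/362) + (0.085 − 0.023 + ½·0.36²)·0.75] / (σ√T) = (-0.0167 + 0.0951) / 0.3118 = 0.2514 which rounds to 0.25
d₂ = 0.2514 − 0.3118 = -0.0603 which rounds to -0.06
Risk-neutral Pr[S_T > K] = N(d₂) = N(-0.06) = 0.4761

0.4761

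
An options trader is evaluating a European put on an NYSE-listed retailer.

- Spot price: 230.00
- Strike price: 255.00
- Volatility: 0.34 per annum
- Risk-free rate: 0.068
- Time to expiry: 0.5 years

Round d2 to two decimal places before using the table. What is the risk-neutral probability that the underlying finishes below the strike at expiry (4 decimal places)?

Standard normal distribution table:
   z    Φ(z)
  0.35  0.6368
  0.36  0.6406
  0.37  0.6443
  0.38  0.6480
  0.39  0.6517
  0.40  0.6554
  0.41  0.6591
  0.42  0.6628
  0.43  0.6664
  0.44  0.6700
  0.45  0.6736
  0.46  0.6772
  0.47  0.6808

σ√T = 0.34 × 0.7071 = 0.2404
d₁ = [ln(230/255) + (0.068 + 0.34²/2)·0.5] / 0.2404 = [-0.1032 + 0.0629] / 0.2404 = -0.1676 ≈ -0.17
d₂ = d₁ − σ√T = -0.1676 − 0.2404 = -0.4080 ≈ -0.41
Risk-neutral Pr[S_T < K] = N(−d₂) = N(0.41) = 0.6591

0.6591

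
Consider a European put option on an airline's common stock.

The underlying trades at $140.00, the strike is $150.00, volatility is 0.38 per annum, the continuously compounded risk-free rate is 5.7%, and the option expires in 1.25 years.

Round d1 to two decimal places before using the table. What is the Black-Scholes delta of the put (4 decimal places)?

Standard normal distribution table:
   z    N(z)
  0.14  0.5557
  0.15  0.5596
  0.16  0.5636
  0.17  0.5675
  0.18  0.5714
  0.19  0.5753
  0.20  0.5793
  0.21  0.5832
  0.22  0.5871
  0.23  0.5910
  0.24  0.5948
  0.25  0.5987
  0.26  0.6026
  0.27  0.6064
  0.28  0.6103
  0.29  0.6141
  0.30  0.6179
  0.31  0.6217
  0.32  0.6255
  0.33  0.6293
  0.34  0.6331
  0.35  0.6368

-0.4129

T = 1.25;  σ√T = 0.4249
d₁ = [ln(140/150) + (0.057 + 0.38²/2)·1.25] / 0.4249 = [-0.0690 + 0.1615] / 0.4249 = 0.2177 ⇒ 0.22
N(d₁) = N(0.22) = 0.5871
Δ_put = N(d₁) − 1 = 0.5871 − 1 = -0.4129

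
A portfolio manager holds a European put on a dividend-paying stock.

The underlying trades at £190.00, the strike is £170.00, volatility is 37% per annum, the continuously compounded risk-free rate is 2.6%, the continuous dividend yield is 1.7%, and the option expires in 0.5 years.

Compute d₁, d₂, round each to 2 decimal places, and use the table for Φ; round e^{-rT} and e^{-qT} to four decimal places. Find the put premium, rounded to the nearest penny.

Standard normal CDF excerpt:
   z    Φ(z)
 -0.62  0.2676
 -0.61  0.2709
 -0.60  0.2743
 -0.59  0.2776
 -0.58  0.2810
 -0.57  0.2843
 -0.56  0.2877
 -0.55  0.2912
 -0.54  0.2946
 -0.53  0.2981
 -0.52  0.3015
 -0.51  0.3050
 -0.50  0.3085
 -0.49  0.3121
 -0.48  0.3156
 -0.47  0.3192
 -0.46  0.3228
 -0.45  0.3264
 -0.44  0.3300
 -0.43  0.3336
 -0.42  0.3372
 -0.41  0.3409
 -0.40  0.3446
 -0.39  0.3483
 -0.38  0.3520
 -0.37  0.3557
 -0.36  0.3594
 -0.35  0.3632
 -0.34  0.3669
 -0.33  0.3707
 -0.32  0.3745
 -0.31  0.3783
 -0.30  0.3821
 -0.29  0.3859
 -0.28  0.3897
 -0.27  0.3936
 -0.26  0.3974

£9.92

σ√T = 0.37·√0.5 = 0.2616
d₁ = [ln(190/170) + (0.026 − 0.017 + 0.37²/2)·0.5] / 0.2616 = [0.1112 + 0.0387] / 0.2616 = 0.5731 ⇒ 0.57
d₂ = d₁ − σ√T = 0.5731 − 0.2616 = 0.3115 ⇒ 0.31
e^(−qT) = e^(−0.017·0.5) = 0.9915;  e^(−rT) = e^(−0.026·0.5) = 0.9871
N(−d₂) = N(-0.31) = 0.3783;  N(−d₁) = N(-0.57) = 0.2843
P = 170·0.9871·0.3783 − 190·0.9915·0.2843 = 63.4814 − 53.5579 = 9.9235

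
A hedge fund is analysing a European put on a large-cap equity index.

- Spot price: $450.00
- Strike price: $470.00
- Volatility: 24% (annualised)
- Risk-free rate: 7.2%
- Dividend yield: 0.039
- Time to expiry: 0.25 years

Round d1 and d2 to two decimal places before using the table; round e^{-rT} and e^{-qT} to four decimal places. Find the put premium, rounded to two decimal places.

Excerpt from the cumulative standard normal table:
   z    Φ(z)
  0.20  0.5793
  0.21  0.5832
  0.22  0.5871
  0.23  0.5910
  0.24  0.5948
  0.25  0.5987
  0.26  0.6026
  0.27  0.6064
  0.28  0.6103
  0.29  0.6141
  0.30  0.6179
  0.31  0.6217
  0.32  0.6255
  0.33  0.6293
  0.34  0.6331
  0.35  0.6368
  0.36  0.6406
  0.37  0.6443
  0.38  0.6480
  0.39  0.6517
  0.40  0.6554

$30.60

T = 0.25;  σ√T = 0.1200
d₁ = [ln(450/470) + (0.072 − 0.039 + 0.24²/2)·0.25] / 0.1200 = [-0.0435 + 0.0154] / 0.1200 = -0.2336 ⇒ -0.23
d₂ = d₁ − σ√T = -0.2336 − 0.1200 = -0.3536 ⇒ -0.35
e^(−qT) = e^(−0.039·0.25) = 0.9903;  e^(−rT) = e^(−0.072·0.25) = 0.9822
N(−d₂) = N(0.35) = 0.6368;  N(−d₁) = N(0.23) = 0.5910
P = 470·0.9822·0.6368 − 450·0.9903·0.5910 = 293.9685 − 263.3703 = 30.5982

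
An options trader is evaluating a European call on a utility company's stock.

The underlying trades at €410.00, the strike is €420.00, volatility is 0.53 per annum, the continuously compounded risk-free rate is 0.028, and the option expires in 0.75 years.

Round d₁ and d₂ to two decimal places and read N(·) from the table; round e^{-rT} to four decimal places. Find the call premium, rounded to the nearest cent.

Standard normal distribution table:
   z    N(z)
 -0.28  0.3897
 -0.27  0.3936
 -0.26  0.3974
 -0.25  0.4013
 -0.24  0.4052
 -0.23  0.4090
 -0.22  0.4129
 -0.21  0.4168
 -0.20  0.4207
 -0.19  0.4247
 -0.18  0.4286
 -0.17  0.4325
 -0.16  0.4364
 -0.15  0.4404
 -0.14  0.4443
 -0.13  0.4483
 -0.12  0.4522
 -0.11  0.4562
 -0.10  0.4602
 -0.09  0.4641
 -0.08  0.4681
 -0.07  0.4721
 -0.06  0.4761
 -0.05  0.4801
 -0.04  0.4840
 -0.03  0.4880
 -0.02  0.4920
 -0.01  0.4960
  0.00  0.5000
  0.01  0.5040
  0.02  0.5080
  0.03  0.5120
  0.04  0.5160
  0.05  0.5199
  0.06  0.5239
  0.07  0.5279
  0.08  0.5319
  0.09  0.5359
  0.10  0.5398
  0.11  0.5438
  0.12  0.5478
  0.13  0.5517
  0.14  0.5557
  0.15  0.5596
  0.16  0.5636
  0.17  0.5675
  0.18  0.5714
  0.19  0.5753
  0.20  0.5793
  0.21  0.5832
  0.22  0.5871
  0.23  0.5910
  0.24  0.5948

σ√T = 0.53 × 0.8660 = 0.4590
d₁ = [ln(410/420) + (0.028 + ½·0.53²)·0.75] / (σ√T) = (-0.0241 + 0.1263) / 0.4590 = 0.2227 ⇒ 0.22
d₂ = 0.2227 − 0.4590 = -0.2362 ⇒ -0.24
exp(−rT) = exp(−0.028·0.75) = 0.9792
C = 410·N(0.22) − 420·0.9792·N(-0.24) = 410·0.5871 − 420·0.9792·0.4052 = 240.7110 − 166.6442 = 74.0668

€74.07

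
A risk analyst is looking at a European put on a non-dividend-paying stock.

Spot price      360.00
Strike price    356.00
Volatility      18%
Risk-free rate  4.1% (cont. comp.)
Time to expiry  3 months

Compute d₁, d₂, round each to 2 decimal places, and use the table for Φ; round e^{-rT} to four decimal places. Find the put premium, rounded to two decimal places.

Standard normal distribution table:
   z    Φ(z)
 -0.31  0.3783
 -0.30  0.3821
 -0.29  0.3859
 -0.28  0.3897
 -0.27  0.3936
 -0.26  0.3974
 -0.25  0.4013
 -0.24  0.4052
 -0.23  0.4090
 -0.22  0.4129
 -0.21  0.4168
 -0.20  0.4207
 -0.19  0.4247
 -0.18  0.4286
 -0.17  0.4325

9.36

σ√T = 0.18 × 0.5000 = 0.0900
d₁ = [ln(360/356) + (0.041 + 0.18²/2)·0.25] / 0.0900 = [0.0112 + 0.0143] / 0.0900 = 0.2830 → 0.28
d₂ = d₁ − σ√T = 0.2830 − 0.0900 = 0.1930 → 0.19
e^(−rT) = e^(−0.041·0.25) = 0.9898
P = 356·0.9898·N(-0.19) − 360·N(-0.28) = 356·0.9898·0.4247 − 360·0.3897 = 149.6510 − 140.2920 = 9.3590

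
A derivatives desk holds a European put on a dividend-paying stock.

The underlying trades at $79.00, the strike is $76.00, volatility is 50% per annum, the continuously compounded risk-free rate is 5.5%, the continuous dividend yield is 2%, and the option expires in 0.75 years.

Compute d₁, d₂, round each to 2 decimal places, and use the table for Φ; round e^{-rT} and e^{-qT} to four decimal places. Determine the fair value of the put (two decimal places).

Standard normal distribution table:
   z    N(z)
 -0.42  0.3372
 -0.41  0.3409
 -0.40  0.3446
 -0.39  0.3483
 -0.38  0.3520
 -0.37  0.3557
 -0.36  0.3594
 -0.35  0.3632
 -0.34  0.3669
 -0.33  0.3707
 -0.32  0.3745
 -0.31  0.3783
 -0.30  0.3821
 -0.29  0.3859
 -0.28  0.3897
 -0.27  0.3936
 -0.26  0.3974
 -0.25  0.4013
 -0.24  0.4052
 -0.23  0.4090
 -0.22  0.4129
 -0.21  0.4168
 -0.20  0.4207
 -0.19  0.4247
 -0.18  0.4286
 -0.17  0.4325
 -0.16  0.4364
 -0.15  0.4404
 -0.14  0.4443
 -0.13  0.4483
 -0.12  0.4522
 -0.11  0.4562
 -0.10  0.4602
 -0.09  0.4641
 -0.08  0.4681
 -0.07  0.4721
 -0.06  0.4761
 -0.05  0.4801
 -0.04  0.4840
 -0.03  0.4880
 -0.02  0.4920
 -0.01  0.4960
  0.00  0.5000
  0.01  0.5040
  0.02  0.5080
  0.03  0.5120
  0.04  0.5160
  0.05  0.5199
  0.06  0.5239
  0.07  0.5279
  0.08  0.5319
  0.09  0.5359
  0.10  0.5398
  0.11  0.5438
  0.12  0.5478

σ√T = 0.5 × 0.8660 = 0.4330
d₁ = [ln(79/76) + (0.055 − 0.02 + ½·0.5²)·0.75] / (σ√T) = (0.0387 + 0.1200) / 0.4330 = 0.3665 ≈ 0.37
d₂ = 0.3665 − 0.4330 = -0.0665 ≈ -0.07
exp(−qT) = exp(−0.02·0.75) = 0.9851;  exp(−rT) = exp(−0.055·0.75) = 0.9596
N(−d₂) = N(0.07) = 0.5279;  N(−d₁) = N(-0.37) = 0.3557
P = 76·0.9596·0.5279 − 79·0.9851·0.3557 = 38.4995 − 27.6816 = 10.8179

$10.82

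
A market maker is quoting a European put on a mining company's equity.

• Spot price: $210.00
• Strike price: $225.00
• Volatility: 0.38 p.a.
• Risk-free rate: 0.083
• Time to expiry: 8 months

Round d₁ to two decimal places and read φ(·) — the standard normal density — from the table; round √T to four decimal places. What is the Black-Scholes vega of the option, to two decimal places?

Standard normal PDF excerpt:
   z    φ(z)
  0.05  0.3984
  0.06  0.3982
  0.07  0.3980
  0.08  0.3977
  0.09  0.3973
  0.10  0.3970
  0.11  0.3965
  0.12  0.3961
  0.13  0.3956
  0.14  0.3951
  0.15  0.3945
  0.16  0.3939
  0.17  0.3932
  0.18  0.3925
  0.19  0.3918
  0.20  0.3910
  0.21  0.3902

σ√T = 0.38 × 0.8165 = 0.3103
d₁ = [ln(210/225) + (0.083 + ½·0.38²)·0.6667] / (σ√T) = (-0.0690 + 0.1035) / 0.3103 = 0.1111 ⇒ 0.11
√T = √0.6667 = 0.8165
φ(d₁) = φ(0.11) = 0.3965
vega = S·φ(d₁)·√T = 210·0.3965·0.8165 = 67.9859
(Call and put vega coincide under Black-Scholes.)

67.99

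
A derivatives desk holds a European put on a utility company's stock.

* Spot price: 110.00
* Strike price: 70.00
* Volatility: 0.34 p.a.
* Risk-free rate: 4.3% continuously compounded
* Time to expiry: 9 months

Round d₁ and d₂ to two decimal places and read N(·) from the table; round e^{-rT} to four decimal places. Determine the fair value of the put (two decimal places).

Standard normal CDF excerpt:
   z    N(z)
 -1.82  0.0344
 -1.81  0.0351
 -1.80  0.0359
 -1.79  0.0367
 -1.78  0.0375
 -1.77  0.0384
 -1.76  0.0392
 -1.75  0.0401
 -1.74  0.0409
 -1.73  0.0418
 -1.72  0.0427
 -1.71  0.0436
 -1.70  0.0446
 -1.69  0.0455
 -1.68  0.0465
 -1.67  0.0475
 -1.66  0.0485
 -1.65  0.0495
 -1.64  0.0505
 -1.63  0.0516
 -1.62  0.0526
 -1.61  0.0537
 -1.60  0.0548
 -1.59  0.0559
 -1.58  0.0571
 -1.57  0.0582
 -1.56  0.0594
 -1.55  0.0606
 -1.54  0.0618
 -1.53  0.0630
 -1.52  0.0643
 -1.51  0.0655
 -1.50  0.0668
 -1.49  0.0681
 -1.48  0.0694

0.49

σ√T = 0.34·√0.75 = 0.2944
ln(S/K) + (r + σ²/2)T = ln(110/70) + (0.043 + 0.34²/2)·0.75 = 0.4520 + 0.0756 = 0.5276
d₁ = 0.5276 / 0.2944 = 1.7918 → 1.79
d₂ = d₁ − σ√T = 1.7918 − 0.2944 = 1.4973 → 1.50
exp(−rT) = exp(−0.043·0.75) = 0.9683
N(−d₂) = N(-1.50) = 0.0668;  N(−d₁) = N(-1.79) = 0.0367
P = 70·0.9683·0.0668 − 110·0.0367 = 4.5278 − 4.0370 = 0.4908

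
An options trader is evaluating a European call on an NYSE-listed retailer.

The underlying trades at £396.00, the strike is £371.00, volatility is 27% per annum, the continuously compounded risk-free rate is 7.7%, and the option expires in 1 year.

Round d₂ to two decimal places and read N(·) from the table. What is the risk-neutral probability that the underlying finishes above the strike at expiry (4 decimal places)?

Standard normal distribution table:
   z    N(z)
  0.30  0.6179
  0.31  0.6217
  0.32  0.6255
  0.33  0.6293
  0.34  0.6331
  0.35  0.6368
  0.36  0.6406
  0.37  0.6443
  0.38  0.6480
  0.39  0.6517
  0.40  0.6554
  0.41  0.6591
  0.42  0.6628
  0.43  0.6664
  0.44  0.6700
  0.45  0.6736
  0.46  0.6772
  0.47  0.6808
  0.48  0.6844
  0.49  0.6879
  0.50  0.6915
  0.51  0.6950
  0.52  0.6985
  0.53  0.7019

0.6517

σ√T = 0.27·√1 = 0.2700
d₁ = [ln(396/371) + (0.077 + 0.27²/2)·1] / 0.2700 = [0.0652 + 0.1134] / 0.2700 = 0.6617 → 0.66
d₂ = d₁ − σ√T = 0.6617 − 0.2700 = 0.3917 → 0.39
Pr(exercise) under Q = N(d₂) = 0.6517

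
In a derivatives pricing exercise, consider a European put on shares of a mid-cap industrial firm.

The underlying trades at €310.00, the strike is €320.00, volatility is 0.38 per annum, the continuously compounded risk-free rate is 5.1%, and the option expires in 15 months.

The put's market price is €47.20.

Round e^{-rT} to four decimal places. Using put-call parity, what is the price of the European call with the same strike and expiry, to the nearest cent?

€56.98

e^(−rT) = e^(−0.051·1.25) = 0.9382
Put-call parity: C − P = S − K·e^(−rT) = 310 − 320·0.9382 = 310 − 300.2240 = 9.7760
C = P + (C − P) = 47.20 + (9.7760) = 56.9760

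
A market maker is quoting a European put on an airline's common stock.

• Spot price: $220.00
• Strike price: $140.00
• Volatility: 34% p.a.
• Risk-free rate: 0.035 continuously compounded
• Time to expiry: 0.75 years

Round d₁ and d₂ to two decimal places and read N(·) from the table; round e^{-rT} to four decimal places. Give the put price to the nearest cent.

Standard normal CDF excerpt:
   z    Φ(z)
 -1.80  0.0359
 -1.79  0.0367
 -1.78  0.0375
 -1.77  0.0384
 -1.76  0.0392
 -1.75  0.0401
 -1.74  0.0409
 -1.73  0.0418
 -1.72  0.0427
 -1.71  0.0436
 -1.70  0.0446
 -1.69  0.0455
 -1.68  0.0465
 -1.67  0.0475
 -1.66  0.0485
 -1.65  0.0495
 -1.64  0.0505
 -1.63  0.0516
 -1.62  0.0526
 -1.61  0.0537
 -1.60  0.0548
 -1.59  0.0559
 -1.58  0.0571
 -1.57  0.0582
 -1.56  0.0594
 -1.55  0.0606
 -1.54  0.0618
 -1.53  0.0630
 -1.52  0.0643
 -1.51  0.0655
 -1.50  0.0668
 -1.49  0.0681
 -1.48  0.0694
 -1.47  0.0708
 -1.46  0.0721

$1.02

T = 0.75;  σ√T = 0.2944
d₁ = [ln(220/140) + (0.035 + 0.34²/2)·0.75] / 0.2944 = [0.4520 + 0.0696] / 0.2944 = 1.7714 ⇒ 1.77
d₂ = d₁ − σ√T = 1.7714 − 0.2944 = 1.4769 ⇒ 1.48
exp(−rT) = exp(−0.035·0.75) = 0.9741
N(−d₂) = N(-1.48) = 0.0694;  N(−d₁) = N(-1.77) = 0.0384
P = 140·0.9741·0.0694 − 220·0.0384 = 9.4644 − 8.4480 = 1.0164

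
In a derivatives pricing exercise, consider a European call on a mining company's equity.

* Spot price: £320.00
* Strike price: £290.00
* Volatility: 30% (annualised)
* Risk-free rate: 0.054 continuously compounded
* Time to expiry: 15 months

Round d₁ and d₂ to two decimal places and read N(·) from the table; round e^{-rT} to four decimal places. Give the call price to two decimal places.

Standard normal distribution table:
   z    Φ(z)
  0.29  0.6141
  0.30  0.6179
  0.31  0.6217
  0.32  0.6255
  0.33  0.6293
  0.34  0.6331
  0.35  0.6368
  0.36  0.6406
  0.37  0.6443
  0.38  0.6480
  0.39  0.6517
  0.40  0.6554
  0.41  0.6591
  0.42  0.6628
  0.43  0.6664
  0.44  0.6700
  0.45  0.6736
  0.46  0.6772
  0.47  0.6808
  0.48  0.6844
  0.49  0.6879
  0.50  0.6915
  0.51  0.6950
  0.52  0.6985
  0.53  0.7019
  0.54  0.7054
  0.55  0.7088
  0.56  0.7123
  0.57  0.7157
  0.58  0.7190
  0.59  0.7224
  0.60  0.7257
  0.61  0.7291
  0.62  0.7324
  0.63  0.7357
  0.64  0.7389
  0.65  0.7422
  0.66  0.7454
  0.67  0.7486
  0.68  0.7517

£67.95

σ√T = 0.3 × 1.1180 = 0.3354
d₁ = [ln(320/290) + (0.054 + ½·0.3²)·1.25] / (σ√T) = (0.0984 + 0.1237) / 0.3354 = 0.6624 ≈ 0.66
d₂ = 0.6624 − 0.3354 = 0.3270 ≈ 0.33
e^(−rT) = e^(−0.054·1.25) = 0.9347
C = 320·N(0.66) − 290·0.9347·N(0.33) = 320·0.7454 − 290·0.9347·0.6293 = 238.5280 − 170.5799 = 67.9481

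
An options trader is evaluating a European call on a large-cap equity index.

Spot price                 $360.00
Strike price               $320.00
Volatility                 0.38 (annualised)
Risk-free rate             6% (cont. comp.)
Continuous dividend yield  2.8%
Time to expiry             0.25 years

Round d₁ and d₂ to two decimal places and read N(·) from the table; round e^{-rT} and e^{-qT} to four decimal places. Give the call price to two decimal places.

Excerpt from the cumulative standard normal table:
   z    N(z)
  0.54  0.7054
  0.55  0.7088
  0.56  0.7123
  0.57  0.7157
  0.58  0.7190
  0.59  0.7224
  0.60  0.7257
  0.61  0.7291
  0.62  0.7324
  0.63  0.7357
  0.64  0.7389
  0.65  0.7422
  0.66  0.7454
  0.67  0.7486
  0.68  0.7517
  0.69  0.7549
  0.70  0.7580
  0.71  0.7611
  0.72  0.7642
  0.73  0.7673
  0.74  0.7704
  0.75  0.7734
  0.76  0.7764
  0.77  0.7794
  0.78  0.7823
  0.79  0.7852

$51.94

σ√T = 0.38·√0.25 = 0.1900
d₁ = [ln(360/320) + (0.06 − 0.028 + 0.38²/2)·0.25] / 0.1900 = [0.1178 + 0.0261] / 0.1900 = 0.7570 → 0.76
d₂ = d₁ − σ√T = 0.7570 − 0.1900 = 0.5670 → 0.57
e^(−qT) = e^(−0.028·0.25) = 0.9930;  e^(−rT) = e^(−0.06·0.25) = 0.9851
N(d₁) = N(0.76) = 0.7764;  N(d₂) = N(0.57) = 0.7157
C = 360·0.9930·0.7764 − 320·0.9851·0.7157 = 277.5475 − 225.6115 = 51.9359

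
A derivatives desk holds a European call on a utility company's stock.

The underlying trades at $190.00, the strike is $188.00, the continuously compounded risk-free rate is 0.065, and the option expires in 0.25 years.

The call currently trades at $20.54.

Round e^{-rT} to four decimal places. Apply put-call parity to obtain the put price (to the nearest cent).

$15.51

e^(−rT) = e^(−0.065·0.25) = 0.9839
Put-call parity: C − P = S − K·e^(−rT) = 190 − 188·0.9839 = 190 − 184.9732 = 5.0268
P = C − (C − P) = 20.54 − (5.0268) = 15.5132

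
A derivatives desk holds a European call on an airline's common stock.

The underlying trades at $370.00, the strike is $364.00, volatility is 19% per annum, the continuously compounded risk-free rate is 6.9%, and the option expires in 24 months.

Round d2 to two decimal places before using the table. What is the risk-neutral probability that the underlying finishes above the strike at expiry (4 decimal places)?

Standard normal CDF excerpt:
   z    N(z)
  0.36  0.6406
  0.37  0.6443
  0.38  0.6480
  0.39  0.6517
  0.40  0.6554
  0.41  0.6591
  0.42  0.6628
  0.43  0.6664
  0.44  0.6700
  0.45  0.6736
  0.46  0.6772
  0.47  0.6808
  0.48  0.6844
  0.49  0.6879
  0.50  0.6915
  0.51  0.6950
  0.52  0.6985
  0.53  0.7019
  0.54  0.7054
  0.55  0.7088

σ√T = 0.19 × 1.4142 = 0.2687
ln(S/K) + (r + σ²/2)T = ln(370/364) + (0.069 + 0.19²/2)·2 = 0.0163 + 0.1741 = 0.1904
d₁ = 0.1904 / 0.2687 = 0.7088 ⇒ 0.71
d₂ = d₁ − σ√T = 0.7088 − 0.2687 = 0.4401 ⇒ 0.44
Pr(exercise) under Q = N(d₂) = 0.6700

0.6700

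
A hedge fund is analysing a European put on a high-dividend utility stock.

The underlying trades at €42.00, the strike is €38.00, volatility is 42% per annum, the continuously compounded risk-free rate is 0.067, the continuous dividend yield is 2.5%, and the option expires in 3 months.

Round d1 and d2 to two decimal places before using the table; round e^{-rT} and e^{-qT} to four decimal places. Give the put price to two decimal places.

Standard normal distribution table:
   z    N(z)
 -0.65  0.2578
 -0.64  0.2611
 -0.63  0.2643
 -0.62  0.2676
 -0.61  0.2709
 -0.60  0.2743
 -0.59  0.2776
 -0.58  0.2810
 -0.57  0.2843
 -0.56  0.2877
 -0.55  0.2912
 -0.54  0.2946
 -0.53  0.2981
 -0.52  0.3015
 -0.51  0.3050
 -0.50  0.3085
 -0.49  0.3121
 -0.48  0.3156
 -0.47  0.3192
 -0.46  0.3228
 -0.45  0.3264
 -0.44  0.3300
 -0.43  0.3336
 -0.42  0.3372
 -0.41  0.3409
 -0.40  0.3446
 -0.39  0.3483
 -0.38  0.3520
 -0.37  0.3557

σ√T = 0.42 × 0.5000 = 0.2100
d₁ = [ln(42/38) + (0.067 − 0.025 + 0.42²/2)·0.25] / 0.2100 = [0.1001 + 0.0325] / 0.2100 = 0.6316 → 0.63
d₂ = d₁ − σ√T = 0.6316 − 0.2100 = 0.4216 → 0.42
exp(−qT) = exp(−0.025·0.25) = 0.9938;  exp(−rT) = exp(−0.067·0.25) = 0.9834
N(−d₂) = N(-0.42) = 0.3372;  N(−d₁) = N(-0.63) = 0.2643
P = 38·0.9834·0.3372 − 42·0.9938·0.2643 = 12.6009 − 11.0318 = 1.5691

€1.57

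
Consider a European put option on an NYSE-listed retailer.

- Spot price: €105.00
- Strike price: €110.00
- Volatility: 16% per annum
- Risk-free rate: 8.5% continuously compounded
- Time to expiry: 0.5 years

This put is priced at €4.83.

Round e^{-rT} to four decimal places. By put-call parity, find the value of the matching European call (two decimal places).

€4.41

e^(−rT) = e^(−0.085·0.5) = 0.9584
Put-call parity: C − P = S − K·e^(−rT) = 105 − 110·0.9584 = 105 − 105.4240 = -0.4240
C = P + (C − P) = 4.83 + (-0.4240) = 4.4060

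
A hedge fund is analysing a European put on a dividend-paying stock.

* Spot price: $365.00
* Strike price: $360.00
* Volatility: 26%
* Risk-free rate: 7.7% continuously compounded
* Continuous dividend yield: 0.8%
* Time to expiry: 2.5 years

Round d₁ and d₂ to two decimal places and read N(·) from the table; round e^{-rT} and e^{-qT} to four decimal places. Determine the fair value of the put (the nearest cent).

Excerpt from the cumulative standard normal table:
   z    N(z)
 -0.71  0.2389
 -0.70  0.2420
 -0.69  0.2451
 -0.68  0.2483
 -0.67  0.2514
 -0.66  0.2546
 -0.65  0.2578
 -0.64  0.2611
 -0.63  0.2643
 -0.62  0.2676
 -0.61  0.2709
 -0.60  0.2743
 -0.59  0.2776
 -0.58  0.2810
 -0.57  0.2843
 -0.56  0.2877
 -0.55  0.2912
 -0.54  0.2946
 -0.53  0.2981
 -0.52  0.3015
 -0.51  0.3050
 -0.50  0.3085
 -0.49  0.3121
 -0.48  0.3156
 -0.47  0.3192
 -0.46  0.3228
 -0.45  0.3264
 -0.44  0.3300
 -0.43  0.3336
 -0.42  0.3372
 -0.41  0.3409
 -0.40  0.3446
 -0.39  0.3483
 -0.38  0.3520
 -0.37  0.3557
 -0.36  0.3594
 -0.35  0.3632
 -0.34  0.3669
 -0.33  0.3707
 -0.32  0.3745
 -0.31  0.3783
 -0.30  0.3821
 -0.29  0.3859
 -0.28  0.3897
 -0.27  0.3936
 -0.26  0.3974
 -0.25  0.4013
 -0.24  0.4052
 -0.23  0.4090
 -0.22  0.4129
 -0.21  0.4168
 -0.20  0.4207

σ√T = 0.26·√2.5 = 0.4111
d₁ = [ln(365/360) + (0.077 − 0.008 + 0.26²/2)·2.5] / 0.4111 = [0.0138 + 0.2570] / 0.4111 = 0.6587 ⇒ 0.66
d₂ = d₁ − σ√T = 0.6587 − 0.4111 = 0.2476 ⇒ 0.25
e^(−qT) = e^(−0.008·2.5) = 0.9802;  e^(−rT) = e^(−0.077·2.5) = 0.8249
N(−d₂) = N(-0.25) = 0.4013;  N(−d₁) = N(-0.66) = 0.2546
P = 360·0.8249·0.4013 − 365·0.9802·0.2546 = 119.1717 − 91.0890 = 28.0826

$28.08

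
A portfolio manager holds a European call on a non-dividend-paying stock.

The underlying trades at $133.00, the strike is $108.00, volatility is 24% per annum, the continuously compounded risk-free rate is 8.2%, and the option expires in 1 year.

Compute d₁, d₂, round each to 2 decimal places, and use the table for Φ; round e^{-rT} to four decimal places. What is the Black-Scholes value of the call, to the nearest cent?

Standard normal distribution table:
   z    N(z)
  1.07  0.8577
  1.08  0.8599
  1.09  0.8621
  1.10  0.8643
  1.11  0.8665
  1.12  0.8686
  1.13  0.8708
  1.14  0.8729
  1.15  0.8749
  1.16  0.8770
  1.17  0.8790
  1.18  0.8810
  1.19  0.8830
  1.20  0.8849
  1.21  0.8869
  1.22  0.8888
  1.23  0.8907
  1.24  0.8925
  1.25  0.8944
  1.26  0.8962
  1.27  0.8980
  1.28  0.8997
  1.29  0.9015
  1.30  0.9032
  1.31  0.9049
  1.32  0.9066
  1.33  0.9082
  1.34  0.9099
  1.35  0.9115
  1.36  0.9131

$35.01

T = 1;  σ√T = 0.2400
d₁ = [ln(133/108) + (0.082 + 0.24²/2)·1] / 0.2400 = [0.2082 + 0.1108] / 0.2400 = 1.3292 ⇒ 1.33
d₂ = d₁ − σ√T = 1.3292 − 0.2400 = 1.0892 ⇒ 1.09
e^(−rT) = e^(−0.082·1) = 0.9213
C = 133·N(1.33) − 108·0.9213·N(1.09) = 133·0.9082 − 108·0.9213·0.8621 = 120.7906 − 85.7793 = 35.0113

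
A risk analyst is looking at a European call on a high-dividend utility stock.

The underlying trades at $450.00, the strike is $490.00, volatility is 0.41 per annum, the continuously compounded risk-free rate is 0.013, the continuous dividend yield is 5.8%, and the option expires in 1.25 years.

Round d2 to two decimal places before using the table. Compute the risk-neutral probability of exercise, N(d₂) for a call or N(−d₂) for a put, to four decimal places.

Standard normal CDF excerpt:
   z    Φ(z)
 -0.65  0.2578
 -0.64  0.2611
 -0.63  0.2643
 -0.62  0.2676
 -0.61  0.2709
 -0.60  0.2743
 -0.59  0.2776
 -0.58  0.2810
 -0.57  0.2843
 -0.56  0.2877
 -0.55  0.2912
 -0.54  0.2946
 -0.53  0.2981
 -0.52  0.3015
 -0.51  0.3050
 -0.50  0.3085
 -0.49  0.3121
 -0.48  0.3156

0.2946

T = 1.25;  σ√T = 0.4584
d₁ = [ln(450/490) + (0.013 − 0.058 + ½·0.41²)·1.25] / (σ√T) = (-0.0852 + 0.0488) / 0.4584 = -0.0793 ≈ -0.08
d₂ = -0.0793 − 0.4584 = -0.5377 ≈ -0.54
Risk-neutral Pr[S_T > K] = N(d₂) = N(-0.54) = 0.2946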